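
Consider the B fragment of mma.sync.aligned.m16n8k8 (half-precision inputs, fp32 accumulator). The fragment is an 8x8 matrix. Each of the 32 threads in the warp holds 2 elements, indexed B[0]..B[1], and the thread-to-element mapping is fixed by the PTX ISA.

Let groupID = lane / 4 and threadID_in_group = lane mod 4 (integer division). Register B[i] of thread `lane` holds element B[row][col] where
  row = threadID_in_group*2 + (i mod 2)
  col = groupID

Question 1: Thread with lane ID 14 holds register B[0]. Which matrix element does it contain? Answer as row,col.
14: G=3,T=2
[0] (2*2+0,3) = (4,3)

4,3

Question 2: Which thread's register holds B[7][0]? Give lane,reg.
c:0=>grp=0  r:7=>tig=3,lo=1
L=0*4+3=3  i=1=1

3,1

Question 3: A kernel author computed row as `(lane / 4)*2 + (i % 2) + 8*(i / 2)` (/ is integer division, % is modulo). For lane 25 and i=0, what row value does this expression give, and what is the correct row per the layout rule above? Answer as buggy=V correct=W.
`(lane / 4)*2 + (i % 2) + 8*(i / 2)`[25,0]→12
lane 25: G=6 (25/4), T=1 (25%4)
i=0: r=1*2+0=2, c=G=6
row: 12 vs 2

buggy=12 correct=2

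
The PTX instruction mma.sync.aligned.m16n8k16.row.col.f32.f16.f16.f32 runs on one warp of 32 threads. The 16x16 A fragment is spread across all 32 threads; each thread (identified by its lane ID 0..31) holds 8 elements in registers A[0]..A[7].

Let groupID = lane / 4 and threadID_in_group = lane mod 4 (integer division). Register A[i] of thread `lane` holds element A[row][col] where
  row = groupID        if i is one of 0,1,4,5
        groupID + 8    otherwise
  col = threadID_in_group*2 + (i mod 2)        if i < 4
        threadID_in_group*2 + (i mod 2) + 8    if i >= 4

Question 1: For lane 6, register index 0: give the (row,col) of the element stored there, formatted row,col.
1,4

L=6=>grp=6>>2=1, tig=6&3=2
[0]=>row 1+0=1  col 2·2+0+0=4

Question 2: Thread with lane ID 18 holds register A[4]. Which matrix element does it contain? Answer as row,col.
4,12

18: g=4,t=2
[4] (4+0,2*2+0+8) = (4,12)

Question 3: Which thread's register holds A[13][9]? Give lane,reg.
r: 13->gid=5,r8=1  c: 9->c8=1,tid=0,i&1=1
L=5*4+0=20  i=1*4+1*2+1=7

20,7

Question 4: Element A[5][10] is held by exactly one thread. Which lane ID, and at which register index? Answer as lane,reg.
21,4

r:5=>grp=5,rB=0  c:10=>cB=1,tig=1,lo=0
L=5*4+1=21  i=1*4+0*2+0=4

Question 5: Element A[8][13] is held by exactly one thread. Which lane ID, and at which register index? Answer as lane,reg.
2,7

r=8→G=0,rhi=1  c=13→chi=1,T=2,p=1
L=0*4+2=2  i=1*4+1*2+1=7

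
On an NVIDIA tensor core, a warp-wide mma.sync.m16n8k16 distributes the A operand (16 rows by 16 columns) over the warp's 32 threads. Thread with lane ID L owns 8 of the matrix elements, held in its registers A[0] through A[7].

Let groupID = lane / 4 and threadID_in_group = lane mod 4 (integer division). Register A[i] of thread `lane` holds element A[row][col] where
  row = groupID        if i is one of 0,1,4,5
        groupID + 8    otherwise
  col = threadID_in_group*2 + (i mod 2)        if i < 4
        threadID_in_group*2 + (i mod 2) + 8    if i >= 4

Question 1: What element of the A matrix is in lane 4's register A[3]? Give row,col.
9,1

lane 4: G=1 (4/4), T=0 (4%4)
i=3: r=1+8=9, c=0*2+1+0=1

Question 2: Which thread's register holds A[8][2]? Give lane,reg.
r: 8->gid=0,r8=1  c: 2->c8=0,tid=1,i&1=0
L=0*4+1=1  i=0*4+1*2+0=2

1,2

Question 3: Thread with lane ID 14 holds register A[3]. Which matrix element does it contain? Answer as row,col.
11,5

L=14->g=14>>2=3, t=14&3=2
[3]->row 3+8=11  col 2·2+1+0=5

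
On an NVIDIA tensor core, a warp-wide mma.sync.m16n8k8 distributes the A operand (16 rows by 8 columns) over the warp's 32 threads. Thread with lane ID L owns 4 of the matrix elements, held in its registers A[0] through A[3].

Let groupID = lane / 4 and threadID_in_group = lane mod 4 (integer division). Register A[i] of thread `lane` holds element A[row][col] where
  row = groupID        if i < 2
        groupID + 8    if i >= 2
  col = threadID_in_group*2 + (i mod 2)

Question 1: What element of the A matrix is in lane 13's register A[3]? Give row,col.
lane 13->13/4=3, 13 mod 4=1
i=3  r:3+8->11  c:2·1+1->3

11,3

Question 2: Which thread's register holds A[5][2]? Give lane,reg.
r=5⇒gr=5,Rb=0  c=2⇒th=1,odd=0
L=5*4+1=21  i=0*2+0=0

21,0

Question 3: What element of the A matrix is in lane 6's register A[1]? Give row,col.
L=6->g=6>>2=1, t=6&3=2
[1]->row 1+0=1  col 2·2+1=5

1,5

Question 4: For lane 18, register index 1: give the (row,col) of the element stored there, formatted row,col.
4,5

L=18=>grp=18>>2=4, tig=18&3=2
[1]=>row 4+0=4  col 2·2+1=5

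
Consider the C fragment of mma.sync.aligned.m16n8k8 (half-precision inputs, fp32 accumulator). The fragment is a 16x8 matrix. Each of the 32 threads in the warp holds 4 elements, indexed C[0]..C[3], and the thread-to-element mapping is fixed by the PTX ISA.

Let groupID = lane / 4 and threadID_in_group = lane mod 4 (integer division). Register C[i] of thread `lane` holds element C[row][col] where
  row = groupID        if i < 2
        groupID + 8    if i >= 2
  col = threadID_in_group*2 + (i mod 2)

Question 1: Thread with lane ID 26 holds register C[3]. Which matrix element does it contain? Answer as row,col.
14,5

lane 26->26/4=6, 26 mod 4=2
i=3  r:6+8->14  c:2·2+1->5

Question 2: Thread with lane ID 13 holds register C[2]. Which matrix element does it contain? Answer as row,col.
lane 13→13/4=3, 13 mod 4=1
i=2  r:3+8→11  c:2·1+0→2

11,2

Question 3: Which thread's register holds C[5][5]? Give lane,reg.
r=5⇒gr=5,Rb=0  c=5⇒th=2,odd=1
L=5*4+2=22  i=0*2+1=1

22,1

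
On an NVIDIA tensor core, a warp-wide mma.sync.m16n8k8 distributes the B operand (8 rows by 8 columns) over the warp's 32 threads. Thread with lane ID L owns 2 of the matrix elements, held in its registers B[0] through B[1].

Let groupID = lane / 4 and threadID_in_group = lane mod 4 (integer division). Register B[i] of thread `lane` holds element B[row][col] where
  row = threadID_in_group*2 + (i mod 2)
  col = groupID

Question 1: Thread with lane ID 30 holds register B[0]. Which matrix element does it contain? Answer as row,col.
L=30=>grp=30>>2=7, tig=30&3=2
[0]=>row 2·2+0=4  col grp=7

4,7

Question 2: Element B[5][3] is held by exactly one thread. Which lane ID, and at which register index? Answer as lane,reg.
14,1

c:3=>grp=3  r:5=>tig=2,lo=1
L=3*4+2=14  i=1=1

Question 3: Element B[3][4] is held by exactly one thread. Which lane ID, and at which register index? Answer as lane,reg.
c=4->g=4  r=3->t=1,b0=1
L=4*4+1=17  i=1=1

17,1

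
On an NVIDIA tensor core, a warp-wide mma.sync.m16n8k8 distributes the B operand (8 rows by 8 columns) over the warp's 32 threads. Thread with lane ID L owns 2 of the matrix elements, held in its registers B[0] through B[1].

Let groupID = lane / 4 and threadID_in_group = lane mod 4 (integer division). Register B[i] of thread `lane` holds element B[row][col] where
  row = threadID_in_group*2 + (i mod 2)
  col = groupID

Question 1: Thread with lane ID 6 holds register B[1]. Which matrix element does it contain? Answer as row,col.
6: gr=1,th=2
[1] (2*2+1,1) = (5,1)

5,1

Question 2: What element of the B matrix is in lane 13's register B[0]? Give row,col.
lane 13⇒13/4=3, 13 mod 4=1
i=0  r:2·1+0⇒2  c:3

2,3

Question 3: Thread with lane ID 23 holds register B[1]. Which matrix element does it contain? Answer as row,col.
7,5

lane 23: g=5 (23/4), t=3 (23%4)
i=1: r=3*2+1=7, c=g=5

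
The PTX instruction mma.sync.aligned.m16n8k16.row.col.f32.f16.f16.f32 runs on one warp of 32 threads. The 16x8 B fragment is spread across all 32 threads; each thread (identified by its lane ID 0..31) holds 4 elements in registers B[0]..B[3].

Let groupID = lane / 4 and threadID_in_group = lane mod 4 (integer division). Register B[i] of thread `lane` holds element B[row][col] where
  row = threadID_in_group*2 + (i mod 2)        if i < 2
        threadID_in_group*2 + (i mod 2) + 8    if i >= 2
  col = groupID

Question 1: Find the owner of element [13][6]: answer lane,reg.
26,3

c=6→G=6  r=13→rhi=1,T=2,p=1
L=6*4+2=26  i=1*2+1=3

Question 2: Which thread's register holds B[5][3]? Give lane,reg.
c:3=>grp=3  r:5=>rB=0,tig=2,lo=1
L=3*4+2=14  i=0*2+1=1

14,1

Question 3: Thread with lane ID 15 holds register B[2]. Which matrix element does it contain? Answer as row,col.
14,3

lane 15→15/4=3, 15 mod 4=3
i=2  r:2·3+0+8→14  c:3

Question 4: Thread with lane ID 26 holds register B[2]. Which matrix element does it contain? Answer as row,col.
12,6

lane 26→26/4=6, 26 mod 4=2
i=2  r:2·2+0+8→12  c:6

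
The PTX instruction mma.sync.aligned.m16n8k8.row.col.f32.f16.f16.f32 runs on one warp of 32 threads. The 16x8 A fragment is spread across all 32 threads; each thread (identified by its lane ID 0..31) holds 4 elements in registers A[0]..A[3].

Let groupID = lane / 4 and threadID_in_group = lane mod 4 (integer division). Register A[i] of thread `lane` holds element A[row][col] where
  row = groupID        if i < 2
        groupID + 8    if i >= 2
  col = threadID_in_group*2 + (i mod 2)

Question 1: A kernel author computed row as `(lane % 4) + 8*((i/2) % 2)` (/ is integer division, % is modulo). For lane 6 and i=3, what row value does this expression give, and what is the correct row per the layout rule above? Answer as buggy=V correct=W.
`(lane % 4) + 8*((i/2) % 2)`[6,3]->10
lane 6: g=1 (6/4), t=2 (6%4)
i=3: r=1+8=9, c=2*2+1=5
row: 10 vs 9

buggy=10 correct=9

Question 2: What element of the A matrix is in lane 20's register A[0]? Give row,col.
5,0

L=20->gid=20>>2=5, tid=20&3=0
[0]->row 5+0=5  col 0·2+0=0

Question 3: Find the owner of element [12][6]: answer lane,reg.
r:12=>grp=4,rB=1  c:6=>tig=3,lo=0
L=4*4+3=19  i=1*2+0=2

19,2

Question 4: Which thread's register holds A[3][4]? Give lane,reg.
r=3⇒gr=3,Rb=0  c=4⇒th=2,odd=0
L=3*4+2=14  i=0*2+0=0

14,0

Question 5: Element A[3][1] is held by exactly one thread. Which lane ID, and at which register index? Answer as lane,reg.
r=3⇒gr=3,Rb=0  c=1⇒th=0,odd=1
L=3*4+0=12  i=0*2+1=1

12,1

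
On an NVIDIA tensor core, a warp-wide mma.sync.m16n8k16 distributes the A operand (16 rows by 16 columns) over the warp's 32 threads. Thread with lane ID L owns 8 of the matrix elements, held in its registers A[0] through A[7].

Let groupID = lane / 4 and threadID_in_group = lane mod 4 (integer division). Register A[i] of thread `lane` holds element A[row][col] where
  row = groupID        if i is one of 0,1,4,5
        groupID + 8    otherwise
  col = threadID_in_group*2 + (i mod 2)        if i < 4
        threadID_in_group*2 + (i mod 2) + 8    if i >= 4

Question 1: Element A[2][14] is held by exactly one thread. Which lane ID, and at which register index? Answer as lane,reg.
r:2=>grp=2,rB=0  c:14=>cB=1,tig=3,lo=0
L=2*4+3=11  i=1*4+0*2+0=4

11,4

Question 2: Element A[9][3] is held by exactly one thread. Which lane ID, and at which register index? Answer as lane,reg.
r:9=>grp=1,rB=1  c:3=>cB=0,tig=1,lo=1
L=1*4+1=5  i=0*4+1*2+1=3

5,3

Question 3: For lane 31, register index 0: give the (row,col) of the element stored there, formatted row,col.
L=31⇒gr=31>>2=7, th=31&3=3
[0]⇒row 7+0=7  col 3·2+0+0=6

7,6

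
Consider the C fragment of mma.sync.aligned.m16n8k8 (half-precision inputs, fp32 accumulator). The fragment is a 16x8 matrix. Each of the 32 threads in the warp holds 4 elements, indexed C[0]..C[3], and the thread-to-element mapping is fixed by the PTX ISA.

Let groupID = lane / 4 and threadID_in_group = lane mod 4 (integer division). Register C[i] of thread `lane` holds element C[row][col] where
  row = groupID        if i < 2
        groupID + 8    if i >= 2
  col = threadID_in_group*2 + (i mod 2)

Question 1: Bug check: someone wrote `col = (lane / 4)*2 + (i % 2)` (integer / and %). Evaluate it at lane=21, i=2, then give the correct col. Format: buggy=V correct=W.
`(lane / 4)*2 + (i % 2)`[21,2]=>10
21: grp=5,tig=1
[2] (5+8,1*2+0) = (13,2)
col: 10 vs 2

buggy=10 correct=2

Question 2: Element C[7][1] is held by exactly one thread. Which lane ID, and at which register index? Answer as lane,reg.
28,1

r=7->g=7,rb=0  c=1->t=0,b0=1
L=7*4+0=28  i=0*2+1=1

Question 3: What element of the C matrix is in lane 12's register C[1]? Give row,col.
lane 12: gid=3 (12/4), tid=0 (12%4)
i=1: r=3+0=3, c=0*2+1=1

3,1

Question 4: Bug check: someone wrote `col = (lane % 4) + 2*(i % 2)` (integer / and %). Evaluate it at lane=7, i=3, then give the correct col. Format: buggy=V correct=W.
`(lane % 4) + 2*(i % 2)`[7,3]→5
L=7→G=7>>2=1, T=7&3=3
[3]→row 1+8=9  col 3·2+1=7
col: 5 vs 7

buggy=5 correct=7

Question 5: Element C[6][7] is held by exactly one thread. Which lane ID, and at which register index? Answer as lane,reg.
r=6→G=6,rhi=0  c=7→T=3,p=1
L=6*4+3=27  i=0*2+1=1

27,1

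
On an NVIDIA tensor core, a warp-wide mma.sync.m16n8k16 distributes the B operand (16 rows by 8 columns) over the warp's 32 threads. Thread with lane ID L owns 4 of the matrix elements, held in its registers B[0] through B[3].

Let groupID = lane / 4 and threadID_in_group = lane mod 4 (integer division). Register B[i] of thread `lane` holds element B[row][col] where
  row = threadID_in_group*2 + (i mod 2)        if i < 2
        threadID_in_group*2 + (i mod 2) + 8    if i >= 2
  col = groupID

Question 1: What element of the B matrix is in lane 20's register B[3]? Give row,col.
20: grp=5,tig=0
[3] (0*2+1+8,5) = (9,5)

9,5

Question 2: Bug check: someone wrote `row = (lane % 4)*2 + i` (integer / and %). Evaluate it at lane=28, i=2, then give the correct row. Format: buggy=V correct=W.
buggy=2 correct=8

`(lane % 4)*2 + i`[28,2]⇒2
L=28⇒gr=28>>2=7, th=28&3=0
[2]⇒row 0·2+0+8=8  col gr=7
row: 2 vs 8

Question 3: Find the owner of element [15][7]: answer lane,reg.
31,3

c: 7->gid=7  r: 15->r8=1,tid=3,i&1=1
L=7*4+3=31  i=1*2+1=3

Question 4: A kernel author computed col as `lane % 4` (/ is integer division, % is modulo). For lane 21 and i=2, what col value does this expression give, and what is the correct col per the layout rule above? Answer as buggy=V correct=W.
buggy=1 correct=5

`lane % 4`[21,2]⇒1
21: gr=5,th=1
[2] (1*2+0+8,5) = (10,5)
col: 1 vs 5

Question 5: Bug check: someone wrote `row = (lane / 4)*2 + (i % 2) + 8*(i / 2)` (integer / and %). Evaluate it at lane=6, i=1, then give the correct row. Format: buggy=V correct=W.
`(lane / 4)*2 + (i % 2) + 8*(i / 2)`[6,1]->3
lane 6->6/4=1, 6 mod 4=2
i=1  r:2·2+1+0->5  c:1
row: 3 vs 5

buggy=3 correct=5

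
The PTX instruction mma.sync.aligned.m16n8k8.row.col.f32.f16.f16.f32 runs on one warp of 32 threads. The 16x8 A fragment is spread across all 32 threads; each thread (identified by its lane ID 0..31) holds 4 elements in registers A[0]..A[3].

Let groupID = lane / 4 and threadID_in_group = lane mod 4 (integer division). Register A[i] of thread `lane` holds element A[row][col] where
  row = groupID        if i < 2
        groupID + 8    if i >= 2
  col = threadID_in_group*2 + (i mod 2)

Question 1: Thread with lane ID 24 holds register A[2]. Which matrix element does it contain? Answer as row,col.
14,0

L=24⇒gr=24>>2=6, th=24&3=0
[2]⇒row 6+8=14  col 0·2+0=0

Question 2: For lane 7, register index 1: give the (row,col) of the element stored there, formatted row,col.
1,7

L=7->gid=7>>2=1, tid=7&3=3
[1]->row 1+0=1  col 3·2+1=7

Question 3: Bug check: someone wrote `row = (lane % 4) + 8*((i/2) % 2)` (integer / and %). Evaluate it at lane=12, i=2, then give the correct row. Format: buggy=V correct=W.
buggy=8 correct=11

`(lane % 4) + 8*((i/2) % 2)`[12,2]⇒8
lane 12: gr=3 (12/4), th=0 (12%4)
i=2: r=3+8=11, c=0*2+0=0
row: 8 vs 11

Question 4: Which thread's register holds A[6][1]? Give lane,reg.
r=6→G=6,rhi=0  c=1→T=0,p=1
L=6*4+0=24  i=0*2+1=1

24,1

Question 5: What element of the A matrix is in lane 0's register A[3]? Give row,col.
L=0->g=0>>2=0, t=0&3=0
[3]->row 0+8=8  col 0·2+1=1

8,1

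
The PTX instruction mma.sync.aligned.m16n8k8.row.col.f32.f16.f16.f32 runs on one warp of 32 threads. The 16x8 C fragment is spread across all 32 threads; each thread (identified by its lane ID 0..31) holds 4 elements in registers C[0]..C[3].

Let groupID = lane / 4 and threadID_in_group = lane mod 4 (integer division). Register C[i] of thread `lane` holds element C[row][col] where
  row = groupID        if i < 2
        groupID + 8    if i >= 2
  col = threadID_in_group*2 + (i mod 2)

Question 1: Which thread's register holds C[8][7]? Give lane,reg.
r: 8->gid=0,r8=1  c: 7->tid=3,i&1=1
L=0*4+3=3  i=1*2+1=3

3,3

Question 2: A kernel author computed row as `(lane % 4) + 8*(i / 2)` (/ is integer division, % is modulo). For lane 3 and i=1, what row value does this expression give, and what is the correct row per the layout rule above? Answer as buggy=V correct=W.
buggy=3 correct=0

`(lane % 4) + 8*(i / 2)`[3,1]→3
lane 3→3/4=0, 3 mod 4=3
i=1  r:0+0→0  c:2·3+1→7
row: 3 vs 0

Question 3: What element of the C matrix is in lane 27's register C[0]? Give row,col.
lane 27→27/4=6, 27 mod 4=3
i=0  r:6+0→6  c:2·3+0→6

6,6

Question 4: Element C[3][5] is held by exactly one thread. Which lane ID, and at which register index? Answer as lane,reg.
14,1

r: 3->gid=3,r8=0  c: 5->tid=2,i&1=1
L=3*4+2=14  i=0*2+1=1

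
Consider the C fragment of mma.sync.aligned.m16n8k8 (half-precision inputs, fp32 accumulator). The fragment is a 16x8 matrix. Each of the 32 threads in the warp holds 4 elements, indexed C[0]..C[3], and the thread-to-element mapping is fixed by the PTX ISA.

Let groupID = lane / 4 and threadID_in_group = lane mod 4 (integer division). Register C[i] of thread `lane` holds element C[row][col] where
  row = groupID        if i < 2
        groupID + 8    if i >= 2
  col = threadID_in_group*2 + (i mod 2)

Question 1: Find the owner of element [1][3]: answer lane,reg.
r=1⇒gr=1,Rb=0  c=3⇒th=1,odd=1
L=1*4+1=5  i=0*2+1=1

5,1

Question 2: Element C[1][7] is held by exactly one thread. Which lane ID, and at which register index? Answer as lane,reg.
r=1⇒gr=1,Rb=0  c=7⇒th=3,odd=1
L=1*4+3=7  i=0*2+1=1

7,1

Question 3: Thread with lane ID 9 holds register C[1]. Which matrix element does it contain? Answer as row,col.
lane 9→9/4=2, 9 mod 4=1
i=1  r:2+0→2  c:2·1+1→3

2,3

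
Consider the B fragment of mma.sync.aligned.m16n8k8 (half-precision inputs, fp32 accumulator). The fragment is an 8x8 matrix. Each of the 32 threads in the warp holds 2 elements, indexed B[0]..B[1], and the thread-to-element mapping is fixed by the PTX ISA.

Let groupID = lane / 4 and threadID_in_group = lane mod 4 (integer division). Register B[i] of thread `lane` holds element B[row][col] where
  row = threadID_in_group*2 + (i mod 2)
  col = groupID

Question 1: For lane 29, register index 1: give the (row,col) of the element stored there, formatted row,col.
3,7

lane 29: g=7 (29/4), t=1 (29%4)
i=1: r=1*2+1=3, c=g=7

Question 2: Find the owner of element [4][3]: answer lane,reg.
c:3=>grp=3  r:4=>tig=2,lo=0
L=3*4+2=14  i=0=0

14,0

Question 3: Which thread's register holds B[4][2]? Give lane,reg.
c: 2->gid=2  r: 4->tid=2,i&1=0
L=2*4+2=10  i=0=0

10,0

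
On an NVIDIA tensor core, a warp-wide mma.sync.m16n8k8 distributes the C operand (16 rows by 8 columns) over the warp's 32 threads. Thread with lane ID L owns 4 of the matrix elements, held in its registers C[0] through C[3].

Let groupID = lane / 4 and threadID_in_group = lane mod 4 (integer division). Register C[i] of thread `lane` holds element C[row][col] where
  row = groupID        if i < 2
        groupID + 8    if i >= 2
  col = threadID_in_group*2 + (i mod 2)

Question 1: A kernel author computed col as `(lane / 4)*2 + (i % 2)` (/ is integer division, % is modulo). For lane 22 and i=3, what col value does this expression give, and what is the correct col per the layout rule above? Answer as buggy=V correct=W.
buggy=11 correct=5

`(lane / 4)*2 + (i % 2)`[22,3]⇒11
22: gr=5,th=2
[3] (5+8,2*2+1) = (13,5)
col: 11 vs 5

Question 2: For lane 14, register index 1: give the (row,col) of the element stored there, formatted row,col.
3,5

14: gid=3,tid=2
[1] (3+0,2*2+1) = (3,5)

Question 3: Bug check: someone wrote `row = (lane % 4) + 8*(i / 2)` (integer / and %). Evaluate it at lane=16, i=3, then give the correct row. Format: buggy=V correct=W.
buggy=8 correct=12

`(lane % 4) + 8*(i / 2)`[16,3]⇒8
L=16⇒gr=16>>2=4, th=16&3=0
[3]⇒row 4+8=12  col 0·2+1=1
row: 8 vs 12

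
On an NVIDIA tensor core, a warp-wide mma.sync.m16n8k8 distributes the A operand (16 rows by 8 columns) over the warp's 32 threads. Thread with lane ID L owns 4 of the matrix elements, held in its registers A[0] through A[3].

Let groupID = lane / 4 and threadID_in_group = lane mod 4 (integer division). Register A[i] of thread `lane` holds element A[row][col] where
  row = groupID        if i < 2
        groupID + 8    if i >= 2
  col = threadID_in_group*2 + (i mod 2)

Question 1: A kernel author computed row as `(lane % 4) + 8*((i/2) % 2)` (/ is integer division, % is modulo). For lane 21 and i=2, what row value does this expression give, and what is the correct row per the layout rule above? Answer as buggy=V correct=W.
buggy=9 correct=13

`(lane % 4) + 8*((i/2) % 2)`[21,2]->9
L=21->g=21>>2=5, t=21&3=1
[2]->row 5+8=13  col 1·2+0=2
row: 9 vs 13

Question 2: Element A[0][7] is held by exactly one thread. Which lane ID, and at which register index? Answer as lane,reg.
r:0=>grp=0,rB=0  c:7=>tig=3,lo=1
L=0*4+3=3  i=0*2+1=1

3,1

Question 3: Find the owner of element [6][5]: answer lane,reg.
r:6=>grp=6,rB=0  c:5=>tig=2,lo=1
L=6*4+2=26  i=0*2+1=1

26,1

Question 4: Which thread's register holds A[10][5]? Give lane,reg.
10,3

r:10=>grp=2,rB=1  c:5=>tig=2,lo=1
L=2*4+2=10  i=1*2+1=3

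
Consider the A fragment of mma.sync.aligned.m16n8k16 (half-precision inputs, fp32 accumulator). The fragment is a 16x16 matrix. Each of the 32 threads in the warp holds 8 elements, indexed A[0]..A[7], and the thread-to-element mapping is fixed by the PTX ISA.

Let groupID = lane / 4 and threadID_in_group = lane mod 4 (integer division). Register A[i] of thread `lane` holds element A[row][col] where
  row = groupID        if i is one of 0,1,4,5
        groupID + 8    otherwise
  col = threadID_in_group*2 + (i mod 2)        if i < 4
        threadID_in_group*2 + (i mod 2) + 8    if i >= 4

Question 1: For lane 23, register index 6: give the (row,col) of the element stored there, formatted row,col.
13,14

lane 23: gid=5 (23/4), tid=3 (23%4)
i=6: r=5+8=13, c=3*2+0+8=14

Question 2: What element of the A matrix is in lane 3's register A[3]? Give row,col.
3: grp=0,tig=3
[3] (0+8,3*2+1+0) = (8,7)

8,7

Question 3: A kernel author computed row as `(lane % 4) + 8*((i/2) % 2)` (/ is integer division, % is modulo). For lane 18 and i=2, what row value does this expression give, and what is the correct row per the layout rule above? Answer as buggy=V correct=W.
`(lane % 4) + 8*((i/2) % 2)`[18,2]→10
L=18→G=18>>2=4, T=18&3=2
[2]→row 4+8=12  col 2·2+0+0=4
row: 10 vs 12

buggy=10 correct=12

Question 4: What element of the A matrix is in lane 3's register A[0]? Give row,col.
3: grp=0,tig=3
[0] (0+0,3*2+0+0) = (0,6)

0,6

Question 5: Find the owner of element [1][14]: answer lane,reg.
7,4

r=1⇒gr=1,Rb=0  c=14⇒Cb=1,th=3,odd=0
L=1*4+3=7  i=1*4+0*2+0=4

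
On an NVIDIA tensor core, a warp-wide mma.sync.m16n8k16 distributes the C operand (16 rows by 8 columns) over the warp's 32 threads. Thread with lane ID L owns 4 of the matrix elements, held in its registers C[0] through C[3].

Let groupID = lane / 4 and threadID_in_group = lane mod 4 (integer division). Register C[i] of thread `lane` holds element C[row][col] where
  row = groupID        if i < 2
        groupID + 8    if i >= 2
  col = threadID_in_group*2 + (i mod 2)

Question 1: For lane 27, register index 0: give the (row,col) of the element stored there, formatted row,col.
lane 27: grp=6 (27/4), tig=3 (27%4)
i=0: r=6+0=6, c=3*2+0=6

6,6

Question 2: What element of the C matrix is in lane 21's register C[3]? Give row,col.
13,3

21: G=5,T=1
[3] (5+8,1*2+1) = (13,3)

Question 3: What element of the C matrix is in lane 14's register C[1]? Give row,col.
L=14=>grp=14>>2=3, tig=14&3=2
[1]=>row 3+0=3  col 2·2+1=5

3,5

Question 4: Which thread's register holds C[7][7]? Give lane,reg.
31,1

r=7→G=7,rhi=0  c=7→T=3,p=1
L=7*4+3=31  i=0*2+1=1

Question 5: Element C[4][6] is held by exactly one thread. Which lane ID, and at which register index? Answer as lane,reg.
r=4⇒gr=4,Rb=0  c=6⇒th=3,odd=0
L=4*4+3=19  i=0*2+0=0

19,0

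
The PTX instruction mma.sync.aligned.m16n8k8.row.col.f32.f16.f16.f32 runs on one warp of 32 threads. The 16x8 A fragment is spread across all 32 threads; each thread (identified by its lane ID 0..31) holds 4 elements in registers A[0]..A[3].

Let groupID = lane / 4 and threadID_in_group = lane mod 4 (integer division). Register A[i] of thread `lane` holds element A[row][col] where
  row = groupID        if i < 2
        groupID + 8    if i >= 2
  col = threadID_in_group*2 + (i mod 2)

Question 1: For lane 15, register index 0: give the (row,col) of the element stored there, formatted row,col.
15: grp=3,tig=3
[0] (3+0,3*2+0) = (3,6)

3,6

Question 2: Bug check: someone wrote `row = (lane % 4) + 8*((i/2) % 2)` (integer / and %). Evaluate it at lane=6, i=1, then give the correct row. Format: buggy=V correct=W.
buggy=2 correct=1

`(lane % 4) + 8*((i/2) % 2)`[6,1]->2
6: g=1,t=2
[1] (1+0,2*2+1) = (1,5)
row: 2 vs 1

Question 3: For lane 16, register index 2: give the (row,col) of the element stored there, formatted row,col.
lane 16->16/4=4, 16 mod 4=0
i=2  r:4+8->12  c:2·0+0->0

12,0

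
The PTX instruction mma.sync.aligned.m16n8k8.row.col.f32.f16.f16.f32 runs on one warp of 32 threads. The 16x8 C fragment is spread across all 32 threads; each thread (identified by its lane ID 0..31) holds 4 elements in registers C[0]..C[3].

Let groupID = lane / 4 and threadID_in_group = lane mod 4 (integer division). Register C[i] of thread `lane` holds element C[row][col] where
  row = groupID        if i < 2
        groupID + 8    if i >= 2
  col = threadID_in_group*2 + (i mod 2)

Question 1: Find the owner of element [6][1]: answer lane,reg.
24,1

r: 6->gid=6,r8=0  c: 1->tid=0,i&1=1
L=6*4+0=24  i=0*2+1=1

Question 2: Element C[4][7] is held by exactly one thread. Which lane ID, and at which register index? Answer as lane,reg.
r:4=>grp=4,rB=0  c:7=>tig=3,lo=1
L=4*4+3=19  i=0*2+1=1

19,1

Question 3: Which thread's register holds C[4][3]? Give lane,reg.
r=4⇒gr=4,Rb=0  c=3⇒th=1,odd=1
L=4*4+1=17  i=0*2+1=1

17,1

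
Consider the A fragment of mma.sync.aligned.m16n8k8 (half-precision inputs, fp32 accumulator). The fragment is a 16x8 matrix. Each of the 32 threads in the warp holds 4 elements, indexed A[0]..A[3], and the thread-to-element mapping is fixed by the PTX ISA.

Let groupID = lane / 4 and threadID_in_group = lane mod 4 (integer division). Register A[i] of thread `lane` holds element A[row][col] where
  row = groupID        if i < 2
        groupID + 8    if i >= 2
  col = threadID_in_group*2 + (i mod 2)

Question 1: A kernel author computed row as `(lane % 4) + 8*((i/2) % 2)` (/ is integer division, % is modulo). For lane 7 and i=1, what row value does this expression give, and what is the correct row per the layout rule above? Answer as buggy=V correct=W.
buggy=3 correct=1

`(lane % 4) + 8*((i/2) % 2)`[7,1]⇒3
L=7⇒gr=7>>2=1, th=7&3=3
[1]⇒row 1+0=1  col 3·2+1=7
row: 3 vs 1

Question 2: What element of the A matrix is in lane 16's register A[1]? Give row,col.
16: G=4,T=0
[1] (4+0,0*2+1) = (4,1)

4,1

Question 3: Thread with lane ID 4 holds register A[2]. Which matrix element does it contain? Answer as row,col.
9,0

4: G=1,T=0
[2] (1+8,0*2+0) = (9,0)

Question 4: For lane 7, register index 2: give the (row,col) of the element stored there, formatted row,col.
9,6

7: G=1,T=3
[2] (1+8,3*2+0) = (9,6)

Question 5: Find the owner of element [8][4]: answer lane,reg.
r: 8->gid=0,r8=1  c: 4->tid=2,i&1=0
L=0*4+2=2  i=1*2+0=2

2,2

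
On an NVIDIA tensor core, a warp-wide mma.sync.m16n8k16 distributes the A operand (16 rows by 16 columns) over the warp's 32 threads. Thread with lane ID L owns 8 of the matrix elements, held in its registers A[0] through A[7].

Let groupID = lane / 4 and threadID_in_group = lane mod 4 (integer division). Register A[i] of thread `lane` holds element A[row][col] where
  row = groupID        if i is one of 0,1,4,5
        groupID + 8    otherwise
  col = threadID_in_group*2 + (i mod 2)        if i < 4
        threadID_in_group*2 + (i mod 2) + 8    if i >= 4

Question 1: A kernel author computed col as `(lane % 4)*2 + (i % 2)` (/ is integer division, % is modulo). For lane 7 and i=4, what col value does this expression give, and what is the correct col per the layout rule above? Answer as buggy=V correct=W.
buggy=6 correct=14

`(lane % 4)*2 + (i % 2)`[7,4]->6
lane 7->7/4=1, 7 mod 4=3
i=4  r:1+0->1  c:2·3+0+8->14
col: 6 vs 14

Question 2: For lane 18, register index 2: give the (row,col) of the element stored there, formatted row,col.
lane 18: gid=4 (18/4), tid=2 (18%4)
i=2: r=4+8=12, c=2*2+0+0=4

12,4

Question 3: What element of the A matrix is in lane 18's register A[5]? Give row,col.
4,13

L=18=>grp=18>>2=4, tig=18&3=2
[5]=>row 4+0=4  col 2·2+1+8=13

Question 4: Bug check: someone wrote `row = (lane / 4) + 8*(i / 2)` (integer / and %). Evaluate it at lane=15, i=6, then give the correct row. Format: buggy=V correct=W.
buggy=27 correct=11

`(lane / 4) + 8*(i / 2)`[15,6]=>27
lane 15=>15/4=3, 15 mod 4=3
i=6  r:3+8=>11  c:2·3+0+8=>14
row: 27 vs 11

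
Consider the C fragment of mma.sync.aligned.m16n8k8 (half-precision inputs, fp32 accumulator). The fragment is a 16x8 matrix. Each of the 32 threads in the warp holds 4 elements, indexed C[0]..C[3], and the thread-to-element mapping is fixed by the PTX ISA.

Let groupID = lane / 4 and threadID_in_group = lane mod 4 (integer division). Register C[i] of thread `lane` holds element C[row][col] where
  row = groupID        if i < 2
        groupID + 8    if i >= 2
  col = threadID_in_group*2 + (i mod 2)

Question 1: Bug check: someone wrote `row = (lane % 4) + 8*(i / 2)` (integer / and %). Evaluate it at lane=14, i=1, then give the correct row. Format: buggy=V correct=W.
buggy=2 correct=3

`(lane % 4) + 8*(i / 2)`[14,1]->2
lane 14: gid=3 (14/4), tid=2 (14%4)
i=1: r=3+0=3, c=2*2+1=5
row: 2 vs 3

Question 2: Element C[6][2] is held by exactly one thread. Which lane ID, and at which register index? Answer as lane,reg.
r:6=>grp=6,rB=0  c:2=>tig=1,lo=0
L=6*4+1=25  i=0*2+0=0

25,0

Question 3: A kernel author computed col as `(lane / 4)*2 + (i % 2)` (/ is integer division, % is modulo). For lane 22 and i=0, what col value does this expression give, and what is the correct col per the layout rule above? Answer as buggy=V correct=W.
`(lane / 4)*2 + (i % 2)`[22,0]⇒10
L=22⇒gr=22>>2=5, th=22&3=2
[0]⇒row 5+0=5  col 2·2+0=4
col: 10 vs 4

buggy=10 correct=4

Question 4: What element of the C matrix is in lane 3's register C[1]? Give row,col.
0,7

lane 3: G=0 (3/4), T=3 (3%4)
i=1: r=0+0=0, c=3*2+1=7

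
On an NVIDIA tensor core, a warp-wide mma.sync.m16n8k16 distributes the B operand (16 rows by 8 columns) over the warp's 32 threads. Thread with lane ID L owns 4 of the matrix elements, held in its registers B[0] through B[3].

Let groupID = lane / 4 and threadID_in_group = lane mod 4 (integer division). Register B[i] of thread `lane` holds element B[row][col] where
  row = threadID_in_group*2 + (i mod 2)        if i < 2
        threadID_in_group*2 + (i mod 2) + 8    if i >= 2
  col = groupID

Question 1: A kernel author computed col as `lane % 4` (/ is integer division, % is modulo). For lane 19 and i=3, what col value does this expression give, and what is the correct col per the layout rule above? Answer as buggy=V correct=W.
buggy=3 correct=4

`lane % 4`[19,3]->3
lane 19->19/4=4, 19 mod 4=3
i=3  r:2·3+1+8->15  c:4
col: 3 vs 4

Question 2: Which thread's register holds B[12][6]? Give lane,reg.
26,2

c=6⇒gr=6  r=12⇒Rb=1,th=2,odd=0
L=6*4+2=26  i=1*2+0=2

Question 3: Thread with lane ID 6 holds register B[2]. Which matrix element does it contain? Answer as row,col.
lane 6->6/4=1, 6 mod 4=2
i=2  r:2·2+0+8->12  c:1

12,1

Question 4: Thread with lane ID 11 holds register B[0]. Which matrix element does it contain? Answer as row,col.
6,2

lane 11->11/4=2, 11 mod 4=3
i=0  r:2·3+0+0->6  c:2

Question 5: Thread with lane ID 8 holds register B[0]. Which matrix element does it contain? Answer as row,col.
lane 8=>8/4=2, 8 mod 4=0
i=0  r:2·0+0+0=>0  c:2

0,2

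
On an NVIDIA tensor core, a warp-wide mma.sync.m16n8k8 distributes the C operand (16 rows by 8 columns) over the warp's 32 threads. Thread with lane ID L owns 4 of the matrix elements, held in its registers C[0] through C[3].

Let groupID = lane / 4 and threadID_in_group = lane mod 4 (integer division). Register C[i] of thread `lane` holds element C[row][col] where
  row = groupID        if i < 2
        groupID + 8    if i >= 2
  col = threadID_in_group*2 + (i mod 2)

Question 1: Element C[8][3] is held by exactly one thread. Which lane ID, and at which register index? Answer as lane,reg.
1,3

r:8=>grp=0,rB=1  c:3=>tig=1,lo=1
L=0*4+1=1  i=1*2+1=3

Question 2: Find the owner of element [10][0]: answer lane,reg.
8,2

r=10⇒gr=2,Rb=1  c=0⇒th=0,odd=0
L=2*4+0=8  i=1*2+0=2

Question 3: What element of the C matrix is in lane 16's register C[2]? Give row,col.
12,0

lane 16: grp=4 (16/4), tig=0 (16%4)
i=2: r=4+8=12, c=0*2+0=0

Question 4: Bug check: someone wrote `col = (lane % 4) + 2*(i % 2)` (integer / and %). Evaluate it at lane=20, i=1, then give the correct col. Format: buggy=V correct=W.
`(lane % 4) + 2*(i % 2)`[20,1]->2
lane 20->20/4=5, 20 mod 4=0
i=1  r:5+0->5  c:2·0+1->1
col: 2 vs 1

buggy=2 correct=1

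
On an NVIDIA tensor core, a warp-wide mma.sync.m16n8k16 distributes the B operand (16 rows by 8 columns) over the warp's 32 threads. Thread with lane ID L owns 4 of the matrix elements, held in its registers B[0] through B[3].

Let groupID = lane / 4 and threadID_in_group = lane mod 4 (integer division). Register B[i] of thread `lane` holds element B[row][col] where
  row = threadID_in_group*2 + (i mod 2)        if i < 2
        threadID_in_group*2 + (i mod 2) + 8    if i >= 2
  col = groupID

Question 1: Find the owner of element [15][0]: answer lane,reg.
c: 0->gid=0  r: 15->r8=1,tid=3,i&1=1
L=0*4+3=3  i=1*2+1=3

3,3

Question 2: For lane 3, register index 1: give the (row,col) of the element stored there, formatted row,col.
L=3->g=3>>2=0, t=3&3=3
[1]->row 3·2+1+0=7  col g=0

7,0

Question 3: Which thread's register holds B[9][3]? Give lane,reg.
c=3→G=3  r=9→rhi=1,T=0,p=1
L=3*4+0=12  i=1*2+1=3

12,3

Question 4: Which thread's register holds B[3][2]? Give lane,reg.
c: 2->gid=2  r: 3->r8=0,tid=1,i&1=1
L=2*4+1=9  i=0*2+1=1

9,1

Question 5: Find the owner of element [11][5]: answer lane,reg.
c=5⇒gr=5  r=11⇒Rb=1,th=1,odd=1
L=5*4+1=21  i=1*2+1=3

21,3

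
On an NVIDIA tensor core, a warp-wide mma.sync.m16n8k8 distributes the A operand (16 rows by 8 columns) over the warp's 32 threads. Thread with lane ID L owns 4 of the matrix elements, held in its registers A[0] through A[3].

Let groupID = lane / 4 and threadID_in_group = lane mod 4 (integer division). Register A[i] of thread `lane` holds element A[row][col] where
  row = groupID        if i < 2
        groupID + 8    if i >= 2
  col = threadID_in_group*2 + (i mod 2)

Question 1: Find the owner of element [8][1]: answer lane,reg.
r=8→G=0,rhi=1  c=1→T=0,p=1
L=0*4+0=0  i=1*2+1=3

0,3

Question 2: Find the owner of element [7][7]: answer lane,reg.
r=7->g=7,rb=0  c=7->t=3,b0=1
L=7*4+3=31  i=0*2+1=1

31,1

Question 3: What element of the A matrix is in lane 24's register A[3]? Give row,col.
24: grp=6,tig=0
[3] (6+8,0*2+1) = (14,1)

14,1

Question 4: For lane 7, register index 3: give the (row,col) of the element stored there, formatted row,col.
L=7⇒gr=7>>2=1, th=7&3=3
[3]⇒row 1+8=9  col 3·2+1=7

9,7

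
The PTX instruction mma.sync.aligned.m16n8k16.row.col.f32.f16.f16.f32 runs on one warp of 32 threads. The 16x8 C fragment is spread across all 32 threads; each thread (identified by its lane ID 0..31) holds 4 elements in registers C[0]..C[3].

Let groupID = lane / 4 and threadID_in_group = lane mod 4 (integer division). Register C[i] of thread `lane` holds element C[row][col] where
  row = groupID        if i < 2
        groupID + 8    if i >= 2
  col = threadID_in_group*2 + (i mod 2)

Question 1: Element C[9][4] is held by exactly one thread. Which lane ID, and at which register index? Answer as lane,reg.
r=9⇒gr=1,Rb=1  c=4⇒th=2,odd=0
L=1*4+2=6  i=1*2+0=2

6,2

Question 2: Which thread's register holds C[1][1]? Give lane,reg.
4,1

r=1->g=1,rb=0  c=1->t=0,b0=1
L=1*4+0=4  i=0*2+1=1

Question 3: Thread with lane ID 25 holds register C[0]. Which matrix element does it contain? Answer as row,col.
lane 25→25/4=6, 25 mod 4=1
i=0  r:6+0→6  c:2·1+0→2

6,2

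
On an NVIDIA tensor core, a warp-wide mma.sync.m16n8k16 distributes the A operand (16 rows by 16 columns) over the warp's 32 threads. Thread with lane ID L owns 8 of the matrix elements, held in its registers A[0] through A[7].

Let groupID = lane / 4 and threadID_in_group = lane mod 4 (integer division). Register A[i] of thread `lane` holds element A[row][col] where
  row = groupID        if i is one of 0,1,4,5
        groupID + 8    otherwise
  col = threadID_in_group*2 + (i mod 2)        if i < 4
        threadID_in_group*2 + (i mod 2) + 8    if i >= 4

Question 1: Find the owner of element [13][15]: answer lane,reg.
r: 13->gid=5,r8=1  c: 15->c8=1,tid=3,i&1=1
L=5*4+3=23  i=1*4+1*2+1=7

23,7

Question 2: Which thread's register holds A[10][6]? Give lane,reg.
11,2

r=10→G=2,rhi=1  c=6→chi=0,T=3,p=0
L=2*4+3=11  i=0*4+1*2+0=2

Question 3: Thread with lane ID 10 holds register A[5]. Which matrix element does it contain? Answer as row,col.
10: g=2,t=2
[5] (2+0,2*2+1+8) = (2,13)

2,13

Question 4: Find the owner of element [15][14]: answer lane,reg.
r:15=>grp=7,rB=1  c:14=>cB=1,tig=3,lo=0
L=7*4+3=31  i=1*4+1*2+0=6

31,6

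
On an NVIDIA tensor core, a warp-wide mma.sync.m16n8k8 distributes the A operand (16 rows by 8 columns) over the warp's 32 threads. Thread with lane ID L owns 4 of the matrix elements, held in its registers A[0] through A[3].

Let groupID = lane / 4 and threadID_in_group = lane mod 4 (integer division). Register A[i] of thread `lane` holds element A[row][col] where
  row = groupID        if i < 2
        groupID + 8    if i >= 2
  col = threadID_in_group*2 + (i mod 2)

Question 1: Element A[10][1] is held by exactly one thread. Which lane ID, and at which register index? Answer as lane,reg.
r: 10->gid=2,r8=1  c: 1->tid=0,i&1=1
L=2*4+0=8  i=1*2+1=3

8,3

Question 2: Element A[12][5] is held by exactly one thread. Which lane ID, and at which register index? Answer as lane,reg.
18,3

r=12->g=4,rb=1  c=5->t=2,b0=1
L=4*4+2=18  i=1*2+1=3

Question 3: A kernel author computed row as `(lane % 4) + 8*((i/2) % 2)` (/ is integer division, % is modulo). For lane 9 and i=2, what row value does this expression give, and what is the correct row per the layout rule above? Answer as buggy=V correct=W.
buggy=9 correct=10

`(lane % 4) + 8*((i/2) % 2)`[9,2]->9
L=9->g=9>>2=2, t=9&3=1
[2]->row 2+8=10  col 1·2+0=2
row: 9 vs 10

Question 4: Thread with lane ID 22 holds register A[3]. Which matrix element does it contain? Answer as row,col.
L=22→G=22>>2=5, T=22&3=2
[3]→row 5+8=13  col 2·2+1=5

13,5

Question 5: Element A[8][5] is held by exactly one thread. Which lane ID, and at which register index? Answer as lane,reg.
2,3

r:8=>grp=0,rB=1  c:5=>tig=2,lo=1
L=0*4+2=2  i=1*2+1=3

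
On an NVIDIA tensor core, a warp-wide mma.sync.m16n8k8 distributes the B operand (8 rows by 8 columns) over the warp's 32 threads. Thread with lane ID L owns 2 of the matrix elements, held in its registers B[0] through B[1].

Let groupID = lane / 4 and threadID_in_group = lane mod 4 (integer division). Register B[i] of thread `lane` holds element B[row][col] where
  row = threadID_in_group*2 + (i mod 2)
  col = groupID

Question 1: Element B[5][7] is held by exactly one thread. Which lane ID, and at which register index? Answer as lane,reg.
30,1

c:7=>grp=7  r:5=>tig=2,lo=1
L=7*4+2=30  i=1=1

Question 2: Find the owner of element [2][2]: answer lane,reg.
c=2→G=2  r=2→T=1,p=0
L=2*4+1=9  i=0=0

9,0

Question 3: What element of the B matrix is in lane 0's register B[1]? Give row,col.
lane 0→0/4=0, 0 mod 4=0
i=1  r:2·0+1→1  c:0

1,0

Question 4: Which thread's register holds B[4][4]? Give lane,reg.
18,0

c:4=>grp=4  r:4=>tig=2,lo=0
L=4*4+2=18  i=0=0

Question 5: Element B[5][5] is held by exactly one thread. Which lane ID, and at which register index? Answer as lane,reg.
c: 5->gid=5  r: 5->tid=2,i&1=1
L=5*4+2=22  i=1=1

22,1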